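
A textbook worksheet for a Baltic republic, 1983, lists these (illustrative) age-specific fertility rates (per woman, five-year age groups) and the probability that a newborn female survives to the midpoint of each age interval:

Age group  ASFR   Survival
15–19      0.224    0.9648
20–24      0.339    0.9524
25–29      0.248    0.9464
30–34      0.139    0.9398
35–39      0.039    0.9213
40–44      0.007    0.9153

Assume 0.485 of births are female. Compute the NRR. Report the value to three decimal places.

Proportion female at birth = 0.485.
Survival-weighted fertility by age (5·fₓ·Sₓ):
  15–19: 5 × 0.224 × 0.9648 = 1.08058
  20–24: 5 × 0.339 × 0.9524 = 1.61432
  25–29: 5 × 0.248 × 0.9464 = 1.17354
  30–34: 5 × 0.139 × 0.9398 = 0.65316
  35–39: 5 × 0.039 × 0.9213 = 0.17965
  40–44: 5 × 0.007 × 0.9153 = 0.03204
Sum = 4.73329
NRR = 0.485 × 4.73329 = 2.29565

2.296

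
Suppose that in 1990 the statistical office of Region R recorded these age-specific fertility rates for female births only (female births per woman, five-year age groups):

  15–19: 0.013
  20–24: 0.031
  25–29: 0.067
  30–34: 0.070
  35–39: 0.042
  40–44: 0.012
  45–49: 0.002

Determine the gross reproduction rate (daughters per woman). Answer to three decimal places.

1.185

Sum of female ASFRs = 0.013 + 0.031 + 0.067 + 0.070 + 0.042 + 0.012 + 0.002 = 0.237
GRR = 5 × 0.237 = 1.185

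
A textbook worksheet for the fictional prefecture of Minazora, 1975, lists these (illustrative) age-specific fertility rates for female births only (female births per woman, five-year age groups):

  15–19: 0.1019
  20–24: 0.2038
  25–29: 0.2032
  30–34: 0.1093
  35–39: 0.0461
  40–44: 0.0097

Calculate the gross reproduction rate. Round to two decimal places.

Sum of female ASFRs = 0.1019 + 0.2038 + 0.2032 + 0.1093 + 0.0461 + 0.0097 = 0.6740
GRR = 5 × 0.6740 = 3.37

3.37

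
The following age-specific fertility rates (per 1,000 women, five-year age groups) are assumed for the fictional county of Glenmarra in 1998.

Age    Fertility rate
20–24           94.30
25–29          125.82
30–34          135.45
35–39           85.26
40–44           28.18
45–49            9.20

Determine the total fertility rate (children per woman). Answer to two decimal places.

2.39

Sum of ASFRs = 94.30 + 125.82 + 135.45 + 85.26 + 28.18 + 9.20 = 478.21
TFR = 5 × 478.21 / 1000 = 2.39105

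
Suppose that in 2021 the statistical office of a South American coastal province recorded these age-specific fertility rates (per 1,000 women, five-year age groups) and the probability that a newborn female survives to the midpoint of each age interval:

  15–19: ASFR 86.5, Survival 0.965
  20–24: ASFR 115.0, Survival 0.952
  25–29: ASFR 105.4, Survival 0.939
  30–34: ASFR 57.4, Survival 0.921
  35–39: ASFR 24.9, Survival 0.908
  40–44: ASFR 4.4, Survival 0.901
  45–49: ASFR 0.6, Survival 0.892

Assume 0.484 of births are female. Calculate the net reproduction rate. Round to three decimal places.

Proportion female at birth = 0.484.
Per-age-group product (5 × ASFR × survival probability):
  15–19: 5 × 86.5/1000 × 0.965 = 0.41736
  20–24: 5 × 115.0/1000 × 0.952 = 0.54740
  25–29: 5 × 105.4/1000 × 0.939 = 0.49485
  30–34: 5 × 57.4/1000 × 0.921 = 0.26433
  35–39: 5 × 24.9/1000 × 0.908 = 0.11305
  40–44: 5 × 4.4/1000 × 0.901 = 0.01982
  45–49: 5 × 0.6/1000 × 0.892 = 0.00268
Sum = 1.85949
NRR = 0.484 × 1.85949 = 0.89999

0.900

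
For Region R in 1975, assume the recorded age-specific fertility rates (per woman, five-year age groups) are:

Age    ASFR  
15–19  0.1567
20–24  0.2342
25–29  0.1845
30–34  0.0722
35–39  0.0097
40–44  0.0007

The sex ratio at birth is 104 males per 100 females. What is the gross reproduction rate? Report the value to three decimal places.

1.613

Proportion female at birth = 100 / (100 + 104) = 0.49020.
Sum of ASFRs = 0.1567 + 0.2342 + 0.1845 + 0.0722 + 0.0097 + 0.0007 = 0.6580
TFR = 5 × 0.6580 = 3.29
GRR = 0.49020 × 3.29 = 1.61276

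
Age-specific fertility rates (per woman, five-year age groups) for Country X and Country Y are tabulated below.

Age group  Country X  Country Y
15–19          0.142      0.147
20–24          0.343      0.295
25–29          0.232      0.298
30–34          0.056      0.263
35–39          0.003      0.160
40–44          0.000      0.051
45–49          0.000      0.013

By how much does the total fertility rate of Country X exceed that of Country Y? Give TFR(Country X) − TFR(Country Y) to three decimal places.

-2.255

Country X:
  Sum of ASFRs = 0.142 + 0.343 + 0.232 + 0.056 + 0.003 + 0.000 + 0.000 = 0.776
  TFR = 5 × 0.776 = 3.88
Country Y:
  Sum of ASFRs = 0.147 + 0.295 + 0.298 + 0.263 + 0.160 + 0.051 + 0.013 = 1.227
  TFR = 5 × 1.227 = 6.135
Difference = 3.88 − 6.135 = -2.255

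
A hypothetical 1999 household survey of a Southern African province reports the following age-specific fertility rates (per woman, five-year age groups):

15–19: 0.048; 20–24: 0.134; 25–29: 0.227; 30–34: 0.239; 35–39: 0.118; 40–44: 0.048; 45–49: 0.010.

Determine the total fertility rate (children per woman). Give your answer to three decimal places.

Sum of ASFRs = 0.048 + 0.134 + 0.227 + 0.239 + 0.118 + 0.048 + 0.010 = 0.824
TFR = 5 × 0.824 = 4.12

4.120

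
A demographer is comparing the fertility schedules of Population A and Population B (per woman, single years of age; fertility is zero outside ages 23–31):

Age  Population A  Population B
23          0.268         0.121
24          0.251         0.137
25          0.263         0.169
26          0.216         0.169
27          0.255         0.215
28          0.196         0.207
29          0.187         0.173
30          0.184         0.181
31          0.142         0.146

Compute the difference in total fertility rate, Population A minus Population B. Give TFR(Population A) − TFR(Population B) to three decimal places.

Population A:
  Sum of ASFRs = 0.268 + 0.251 + 0.263 + 0.216 + 0.255 + 0.196 + 0.187 + 0.184 + 0.142 = 1.962
  TFR = 1.962
Population B:
  Sum of ASFRs = 0.121 + 0.137 + 0.169 + 0.169 + 0.215 + 0.207 + 0.173 + 0.181 + 0.146 = 1.518
  TFR = 1.518
Difference = 1.962 − 1.518 = 0.444

0.444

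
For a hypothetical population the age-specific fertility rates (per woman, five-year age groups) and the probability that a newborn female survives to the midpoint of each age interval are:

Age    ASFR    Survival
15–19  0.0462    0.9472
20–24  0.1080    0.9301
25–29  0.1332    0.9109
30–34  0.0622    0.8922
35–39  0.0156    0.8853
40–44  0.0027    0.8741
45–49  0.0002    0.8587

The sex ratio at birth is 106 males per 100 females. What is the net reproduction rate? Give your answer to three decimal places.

0.819

Proportion female at birth = 100 / (100 + 106) = 0.48544.
Each age group contributes 5 × ASFR × survival:
  15–19: 5 × 0.0462 × 0.9472 = 0.21880
  20–24: 5 × 0.1080 × 0.9301 = 0.50225
  25–29: 5 × 0.1332 × 0.9109 = 0.60666
  30–34: 5 × 0.0622 × 0.8922 = 0.27747
  35–39: 5 × 0.0156 × 0.8853 = 0.06905
  40–44: 5 × 0.0027 × 0.8741 = 0.01180
  45–49: 5 × 0.0002 × 0.8587 = 0.00086
Sum = 1.68689
NRR = 0.48544 × 1.68689 = 0.81888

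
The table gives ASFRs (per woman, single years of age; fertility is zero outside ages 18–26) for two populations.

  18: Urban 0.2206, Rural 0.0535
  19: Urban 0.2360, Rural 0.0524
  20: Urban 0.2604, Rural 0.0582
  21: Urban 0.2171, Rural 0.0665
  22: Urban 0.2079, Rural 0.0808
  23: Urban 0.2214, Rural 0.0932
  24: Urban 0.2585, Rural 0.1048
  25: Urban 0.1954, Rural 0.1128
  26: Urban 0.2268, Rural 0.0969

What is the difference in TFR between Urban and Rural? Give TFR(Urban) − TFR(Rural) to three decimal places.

1.325

Urban:
  Sum of ASFRs = 0.2206 + 0.2360 + 0.2604 + 0.2171 + 0.2079 + 0.2214 + 0.2585 + 0.1954 + 0.2268 = 2.0441
  TFR = 2.0441
Rural:
  Sum of ASFRs = 0.0535 + 0.0524 + 0.0582 + 0.0665 + 0.0808 + 0.0932 + 0.1048 + 0.1128 + 0.0969 = 0.7191
  TFR = 0.7191
Difference = 2.0441 − 0.7191 = 1.325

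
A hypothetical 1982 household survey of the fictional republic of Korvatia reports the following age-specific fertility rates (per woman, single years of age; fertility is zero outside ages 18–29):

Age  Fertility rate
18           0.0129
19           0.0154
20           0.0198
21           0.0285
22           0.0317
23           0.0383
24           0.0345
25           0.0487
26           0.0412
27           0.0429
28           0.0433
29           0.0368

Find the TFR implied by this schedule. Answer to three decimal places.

0.394

Sum of ASFRs = 0.0129 + 0.0154 + 0.0198 + 0.0285 + 0.0317 + 0.0383 + 0.0345 + 0.0487 + 0.0412 + 0.0429 + 0.0433 + 0.0368 = 0.3940
TFR = 0.394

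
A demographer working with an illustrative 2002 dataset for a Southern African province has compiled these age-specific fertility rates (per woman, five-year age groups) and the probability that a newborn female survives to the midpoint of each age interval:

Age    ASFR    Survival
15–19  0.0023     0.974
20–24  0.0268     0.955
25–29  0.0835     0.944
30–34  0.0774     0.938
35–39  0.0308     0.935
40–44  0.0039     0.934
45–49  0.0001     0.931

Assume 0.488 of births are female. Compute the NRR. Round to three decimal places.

0.517

Proportion female at birth = 0.488.
Each age group contributes 5 × ASFR × survival:
  15–19: 5 × 0.0023 × 0.974 = 0.01120
  20–24: 5 × 0.0268 × 0.955 = 0.12797
  25–29: 5 × 0.0835 × 0.944 = 0.39412
  30–34: 5 × 0.0774 × 0.938 = 0.36301
  35–39: 5 × 0.0308 × 0.935 = 0.14399
  40–44: 5 × 0.0039 × 0.934 = 0.01821
  45–49: 5 × 0.0001 × 0.931 = 0.00047
Sum = 1.05897
NRR = 0.488 × 1.05897 = 0.51678
With NRR below 1 the population is below replacement fertility.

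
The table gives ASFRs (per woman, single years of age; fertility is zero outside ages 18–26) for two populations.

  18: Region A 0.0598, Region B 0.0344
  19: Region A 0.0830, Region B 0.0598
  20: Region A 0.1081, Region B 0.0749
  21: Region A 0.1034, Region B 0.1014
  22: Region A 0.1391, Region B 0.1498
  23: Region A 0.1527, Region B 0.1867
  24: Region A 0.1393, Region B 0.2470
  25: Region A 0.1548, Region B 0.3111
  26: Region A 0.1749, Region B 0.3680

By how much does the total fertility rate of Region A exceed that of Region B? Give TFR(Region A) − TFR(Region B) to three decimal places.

-0.418

Region A:
  Sum of ASFRs = 0.0598 + 0.0830 + 0.1081 + 0.1034 + 0.1391 + 0.1527 + 0.1393 + 0.1548 + 0.1749 = 1.1151
  TFR = 1.1151
Region B:
  Sum of ASFRs = 0.0344 + 0.0598 + 0.0749 + 0.1014 + 0.1498 + 0.1867 + 0.2470 + 0.3111 + 0.3680 = 1.5331
  TFR = 1.5331
Difference = 1.1151 − 1.5331 = -0.418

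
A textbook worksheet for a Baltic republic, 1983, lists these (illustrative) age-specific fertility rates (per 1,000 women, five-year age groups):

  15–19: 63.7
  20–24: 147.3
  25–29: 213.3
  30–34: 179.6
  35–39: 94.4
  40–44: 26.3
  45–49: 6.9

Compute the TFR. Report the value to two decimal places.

Sum of ASFRs = 63.7 + 147.3 + 213.3 + 179.6 + 94.4 + 26.3 + 6.9 = 731.5
TFR = 5 × 731.5 / 1000 = 3.6575

3.66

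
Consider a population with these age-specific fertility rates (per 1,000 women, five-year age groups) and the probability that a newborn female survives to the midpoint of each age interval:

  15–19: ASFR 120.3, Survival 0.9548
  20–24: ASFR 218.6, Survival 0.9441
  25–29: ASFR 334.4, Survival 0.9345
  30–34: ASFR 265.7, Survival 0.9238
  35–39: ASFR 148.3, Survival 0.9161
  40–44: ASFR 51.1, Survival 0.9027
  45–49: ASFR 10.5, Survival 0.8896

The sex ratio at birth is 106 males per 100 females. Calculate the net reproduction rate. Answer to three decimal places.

Proportion female at birth = 100 / (100 + 106) = 0.48544.
Each age group contributes 5 × ASFR × survival:
  15–19: 5 × 120.3/1000 × 0.9548 = 0.57431
  20–24: 5 × 218.6/1000 × 0.9441 = 1.03190
  25–29: 5 × 334.4/1000 × 0.9345 = 1.56248
  30–34: 5 × 265.7/1000 × 0.9238 = 1.22727
  35–39: 5 × 148.3/1000 × 0.9161 = 0.67929
  40–44: 5 × 51.1/1000 × 0.9027 = 0.23064
  45–49: 5 × 10.5/1000 × 0.8896 = 0.04670
Sum = 5.35259
NRR = 0.48544 × 5.35259 = 2.59836
NRR > 1, so each generation more than replaces itself.

2.598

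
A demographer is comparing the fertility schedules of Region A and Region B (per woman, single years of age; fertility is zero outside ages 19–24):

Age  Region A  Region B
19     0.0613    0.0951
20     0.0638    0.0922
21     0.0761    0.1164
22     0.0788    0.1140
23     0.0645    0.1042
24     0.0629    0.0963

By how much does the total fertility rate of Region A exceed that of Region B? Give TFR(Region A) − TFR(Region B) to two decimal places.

Region A:
  Sum of ASFRs = 0.0613 + 0.0638 + 0.0761 + 0.0788 + 0.0645 + 0.0629 = 0.4074
  TFR = 0.4074
Region B:
  Sum of ASFRs = 0.0951 + 0.0922 + 0.1164 + 0.1140 + 0.1042 + 0.0963 = 0.6182
  TFR = 0.6182
Difference = 0.4074 − 0.6182 = -0.2108

-0.21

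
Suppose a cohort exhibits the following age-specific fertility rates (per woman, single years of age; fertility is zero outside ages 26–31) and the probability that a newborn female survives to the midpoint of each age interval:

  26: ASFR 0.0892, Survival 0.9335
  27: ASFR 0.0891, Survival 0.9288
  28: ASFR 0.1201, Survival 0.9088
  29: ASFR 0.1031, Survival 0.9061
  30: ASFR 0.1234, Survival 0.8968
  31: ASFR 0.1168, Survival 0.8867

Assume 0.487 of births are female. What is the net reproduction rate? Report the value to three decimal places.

Proportion female at birth = 0.487.
Each age group contributes 1 × ASFR × survival:
  26: 1 × 0.0892 × 0.9335 = 0.08327
  27: 1 × 0.0891 × 0.9288 = 0.08276
  28: 1 × 0.1201 × 0.9088 = 0.10915
  29: 1 × 0.1031 × 0.9061 = 0.09342
  30: 1 × 0.1234 × 0.8968 = 0.11067
  31: 1 × 0.1168 × 0.8867 = 0.10357
Sum = 0.58284
NRR = 0.487 × 0.58284 = 0.28384

0.284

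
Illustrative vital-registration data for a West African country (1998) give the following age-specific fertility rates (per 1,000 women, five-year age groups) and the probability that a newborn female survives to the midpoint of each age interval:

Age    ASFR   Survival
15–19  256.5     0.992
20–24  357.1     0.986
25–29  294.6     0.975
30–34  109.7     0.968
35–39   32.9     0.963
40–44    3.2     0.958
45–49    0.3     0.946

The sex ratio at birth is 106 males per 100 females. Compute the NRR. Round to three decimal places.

2.512

Proportion female at birth = 100 / (100 + 106) = 0.48544.
Each age group contributes 5 × ASFR × survival:
  15–19: 5 × 256.5/1000 × 0.992 = 1.27224
  20–24: 5 × 357.1/1000 × 0.986 = 1.76050
  25–29: 5 × 294.6/1000 × 0.975 = 1.43618
  30–34: 5 × 109.7/1000 × 0.968 = 0.53095
  35–39: 5 × 32.9/1000 × 0.963 = 0.15841
  40–44: 5 × 3.2/1000 × 0.958 = 0.01533
  45–49: 5 × 0.3/1000 × 0.946 = 0.00142
Sum = 5.17503
NRR = 0.48544 × 5.17503 = 2.51217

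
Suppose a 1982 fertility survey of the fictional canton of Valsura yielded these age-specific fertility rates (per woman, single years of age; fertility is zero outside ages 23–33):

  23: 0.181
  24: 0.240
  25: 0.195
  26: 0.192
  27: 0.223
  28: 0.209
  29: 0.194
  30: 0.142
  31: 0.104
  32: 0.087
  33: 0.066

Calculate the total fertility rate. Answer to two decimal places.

1.83

Sum of ASFRs = 0.181 + 0.240 + 0.195 + 0.192 + 0.223 + 0.209 + 0.194 + 0.142 + 0.104 + 0.087 + 0.066 = 1.833
TFR = 1.833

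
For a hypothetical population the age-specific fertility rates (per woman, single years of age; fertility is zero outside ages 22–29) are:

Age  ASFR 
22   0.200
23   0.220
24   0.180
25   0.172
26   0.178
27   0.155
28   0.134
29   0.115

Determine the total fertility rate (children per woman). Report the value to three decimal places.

Sum of ASFRs = 0.200 + 0.220 + 0.180 + 0.172 + 0.178 + 0.155 + 0.134 + 0.115 = 1.354
TFR = 1.354

1.354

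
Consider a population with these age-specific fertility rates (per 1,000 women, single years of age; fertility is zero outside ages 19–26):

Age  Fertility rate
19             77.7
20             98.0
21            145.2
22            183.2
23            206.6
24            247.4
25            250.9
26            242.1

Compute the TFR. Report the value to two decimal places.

1.45

Sum of ASFRs = 77.7 + 98.0 + 145.2 + 183.2 + 206.6 + 247.4 + 250.9 + 242.1 = 1451.1
TFR = 1451.1 / 1000 = 1.4511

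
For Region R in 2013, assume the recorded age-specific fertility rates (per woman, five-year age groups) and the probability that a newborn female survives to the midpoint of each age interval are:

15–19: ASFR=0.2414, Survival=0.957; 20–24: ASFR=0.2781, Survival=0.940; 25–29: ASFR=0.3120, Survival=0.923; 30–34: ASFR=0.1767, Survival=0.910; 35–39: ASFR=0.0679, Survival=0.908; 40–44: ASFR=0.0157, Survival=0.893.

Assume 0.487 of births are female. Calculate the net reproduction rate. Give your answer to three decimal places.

2.476

Proportion female at birth = 0.487.
Each age group contributes 5 × ASFR × survival:
  15–19: 5 × 0.2414 × 0.957 = 1.15510
  20–24: 5 × 0.2781 × 0.940 = 1.30707
  25–29: 5 × 0.3120 × 0.923 = 1.43988
  30–34: 5 × 0.1767 × 0.910 = 0.80399
  35–39: 5 × 0.0679 × 0.908 = 0.30827
  40–44: 5 × 0.0157 × 0.893 = 0.07010
Sum = 5.08441
NRR = 0.487 × 5.08441 = 2.47611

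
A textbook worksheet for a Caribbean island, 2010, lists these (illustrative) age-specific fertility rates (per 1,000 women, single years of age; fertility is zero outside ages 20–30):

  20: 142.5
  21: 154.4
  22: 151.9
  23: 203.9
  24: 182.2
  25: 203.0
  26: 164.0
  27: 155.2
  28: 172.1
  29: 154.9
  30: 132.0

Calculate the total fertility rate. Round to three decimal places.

1.816

Sum of ASFRs = 142.5 + 154.4 + 151.9 + 203.9 + 182.2 + 203.0 + 164.0 + 155.2 + 172.1 + 154.9 + 132.0 = 1816.1
TFR = 1816.1 / 1000 = 1.8161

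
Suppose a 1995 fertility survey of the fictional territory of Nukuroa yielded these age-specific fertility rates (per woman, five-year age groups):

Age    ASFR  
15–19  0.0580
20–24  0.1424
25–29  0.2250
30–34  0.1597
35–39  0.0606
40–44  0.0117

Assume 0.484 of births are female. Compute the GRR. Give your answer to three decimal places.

1.591

Proportion female at birth = 0.484.
Sum of ASFRs = 0.0580 + 0.1424 + 0.2250 + 0.1597 + 0.0606 + 0.0117 = 0.6574
TFR = 5 × 0.6574 = 3.287
GRR = 0.484 × 3.287 = 1.59091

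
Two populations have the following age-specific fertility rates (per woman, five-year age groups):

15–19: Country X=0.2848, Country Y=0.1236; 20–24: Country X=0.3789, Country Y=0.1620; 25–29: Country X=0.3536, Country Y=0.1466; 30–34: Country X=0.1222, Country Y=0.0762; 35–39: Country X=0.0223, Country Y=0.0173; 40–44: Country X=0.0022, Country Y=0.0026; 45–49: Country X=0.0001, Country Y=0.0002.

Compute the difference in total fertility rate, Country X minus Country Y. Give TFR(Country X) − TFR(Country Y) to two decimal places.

3.18

Country X:
  Sum of ASFRs = 0.2848 + 0.3789 + 0.3536 + 0.1222 + 0.0223 + 0.0022 + 0.0001 = 1.1641
  TFR = 5 × 1.1641 = 5.8205
Country Y:
  Sum of ASFRs = 0.1236 + 0.1620 + 0.1466 + 0.0762 + 0.0173 + 0.0026 + 0.0002 = 0.5285
  TFR = 5 × 0.5285 = 2.6425
Difference = 5.8205 − 2.6425 = 3.178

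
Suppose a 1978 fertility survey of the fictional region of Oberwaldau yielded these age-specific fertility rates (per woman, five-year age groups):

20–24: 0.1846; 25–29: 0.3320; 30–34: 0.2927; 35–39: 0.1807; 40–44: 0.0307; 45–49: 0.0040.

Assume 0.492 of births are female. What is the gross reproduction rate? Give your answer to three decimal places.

Proportion female at birth = 0.492.
Sum of ASFRs = 0.1846 + 0.3320 + 0.2927 + 0.1807 + 0.0307 + 0.0040 = 1.0247
TFR = 5 × 1.0247 = 5.1235
GRR = 0.492 × 5.1235 = 2.52076

2.521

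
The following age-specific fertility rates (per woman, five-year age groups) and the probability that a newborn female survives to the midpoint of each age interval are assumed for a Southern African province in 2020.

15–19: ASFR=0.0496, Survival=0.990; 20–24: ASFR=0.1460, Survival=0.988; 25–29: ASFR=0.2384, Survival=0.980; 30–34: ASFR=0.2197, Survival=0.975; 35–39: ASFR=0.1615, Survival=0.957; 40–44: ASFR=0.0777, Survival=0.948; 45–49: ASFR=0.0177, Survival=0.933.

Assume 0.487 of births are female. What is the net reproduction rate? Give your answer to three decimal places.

Proportion female at birth = 0.487.
Weighting each age-specific rate by interval width and survival:
  15–19: 5 × 0.0496 × 0.990 = 0.24552
  20–24: 5 × 0.1460 × 0.988 = 0.72124
  25–29: 5 × 0.2384 × 0.980 = 1.16816
  30–34: 5 × 0.2197 × 0.975 = 1.07104
  35–39: 5 × 0.1615 × 0.957 = 0.77278
  40–44: 5 × 0.0777 × 0.948 = 0.36830
  45–49: 5 × 0.0177 × 0.933 = 0.08257
Sum = 4.42961
NRR = 0.487 × 4.42961 = 2.15722

2.157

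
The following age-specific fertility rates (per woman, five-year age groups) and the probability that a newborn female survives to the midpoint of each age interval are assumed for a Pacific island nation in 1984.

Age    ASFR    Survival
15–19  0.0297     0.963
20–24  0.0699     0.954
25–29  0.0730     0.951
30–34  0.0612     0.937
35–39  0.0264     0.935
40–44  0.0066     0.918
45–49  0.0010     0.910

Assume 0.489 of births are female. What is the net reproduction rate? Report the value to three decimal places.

Proportion female at birth = 0.489.
Survival-weighted fertility by age (5·fₓ·Sₓ):
  15–19: 5 × 0.0297 × 0.963 = 0.14301
  20–24: 5 × 0.0699 × 0.954 = 0.33342
  25–29: 5 × 0.0730 × 0.951 = 0.34712
  30–34: 5 × 0.0612 × 0.937 = 0.28672
  35–39: 5 × 0.0264 × 0.935 = 0.12342
  40–44: 5 × 0.0066 × 0.918 = 0.03029
  45–49: 5 × 0.0010 × 0.910 = 0.00455
Sum = 1.26853
NRR = 0.489 × 1.26853 = 0.62031
With NRR below 1 the population is below replacement fertility.

0.620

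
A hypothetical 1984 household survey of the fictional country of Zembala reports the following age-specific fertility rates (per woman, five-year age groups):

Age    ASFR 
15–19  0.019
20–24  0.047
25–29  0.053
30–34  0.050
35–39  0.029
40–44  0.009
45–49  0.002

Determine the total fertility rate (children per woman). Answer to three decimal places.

Sum of ASFRs = 0.019 + 0.047 + 0.053 + 0.050 + 0.029 + 0.009 + 0.002 = 0.209
TFR = 5 × 0.209 = 1.045

1.045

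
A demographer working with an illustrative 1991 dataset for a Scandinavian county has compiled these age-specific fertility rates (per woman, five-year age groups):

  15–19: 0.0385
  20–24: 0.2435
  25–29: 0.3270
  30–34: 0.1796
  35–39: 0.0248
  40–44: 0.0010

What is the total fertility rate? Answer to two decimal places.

4.07

Sum of ASFRs = 0.0385 + 0.2435 + 0.3270 + 0.1796 + 0.0248 + 0.0010 = 0.8144
TFR = 5 × 0.8144 = 4.072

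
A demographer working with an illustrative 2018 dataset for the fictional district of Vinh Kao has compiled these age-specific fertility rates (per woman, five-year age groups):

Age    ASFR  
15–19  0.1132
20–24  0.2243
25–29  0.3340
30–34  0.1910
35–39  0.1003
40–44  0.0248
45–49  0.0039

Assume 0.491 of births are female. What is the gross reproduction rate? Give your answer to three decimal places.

Proportion female at birth = 0.491.
Sum of ASFRs = 0.1132 + 0.2243 + 0.3340 + 0.1910 + 0.1003 + 0.0248 + 0.0039 = 0.9915
TFR = 5 × 0.9915 = 4.9575
GRR = 0.491 × 4.9575 = 2.43413

2.434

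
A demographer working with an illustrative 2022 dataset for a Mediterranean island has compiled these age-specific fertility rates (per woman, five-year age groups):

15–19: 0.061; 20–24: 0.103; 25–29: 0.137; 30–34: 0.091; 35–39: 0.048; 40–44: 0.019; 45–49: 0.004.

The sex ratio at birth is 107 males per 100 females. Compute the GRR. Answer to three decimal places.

1.118

Proportion female at birth = 100 / (100 + 107) = 0.48309.
Sum of ASFRs = 0.061 + 0.103 + 0.137 + 0.091 + 0.048 + 0.019 + 0.004 = 0.463
TFR = 5 × 0.463 = 2.315
GRR = 0.48309 × 2.315 = 1.11835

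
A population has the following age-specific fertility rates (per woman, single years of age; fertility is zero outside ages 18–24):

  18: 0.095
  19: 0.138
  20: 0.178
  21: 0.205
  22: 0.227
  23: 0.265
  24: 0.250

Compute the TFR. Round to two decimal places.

Sum of ASFRs = 0.095 + 0.138 + 0.178 + 0.205 + 0.227 + 0.265 + 0.250 = 1.358
TFR = 1.358

1.36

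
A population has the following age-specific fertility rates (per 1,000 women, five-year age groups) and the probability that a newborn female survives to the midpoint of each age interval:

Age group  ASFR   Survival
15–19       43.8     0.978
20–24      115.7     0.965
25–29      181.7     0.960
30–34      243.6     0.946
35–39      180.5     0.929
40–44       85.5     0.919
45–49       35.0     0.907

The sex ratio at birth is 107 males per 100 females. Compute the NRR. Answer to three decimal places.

2.023

Proportion female at birth = 100 / (100 + 107) = 0.48309.
Each age group contributes 5 × ASFR × survival:
  15–19: 5 × 43.8/1000 × 0.978 = 0.21418
  20–24: 5 × 115.7/1000 × 0.965 = 0.55825
  25–29: 5 × 181.7/1000 × 0.960 = 0.87216
  30–34: 5 × 243.6/1000 × 0.946 = 1.15223
  35–39: 5 × 180.5/1000 × 0.929 = 0.83842
  40–44: 5 × 85.5/1000 × 0.919 = 0.39287
  45–49: 5 × 35.0/1000 × 0.907 = 0.15873
Sum = 4.18684
NRR = 0.48309 × 4.18684 = 2.02262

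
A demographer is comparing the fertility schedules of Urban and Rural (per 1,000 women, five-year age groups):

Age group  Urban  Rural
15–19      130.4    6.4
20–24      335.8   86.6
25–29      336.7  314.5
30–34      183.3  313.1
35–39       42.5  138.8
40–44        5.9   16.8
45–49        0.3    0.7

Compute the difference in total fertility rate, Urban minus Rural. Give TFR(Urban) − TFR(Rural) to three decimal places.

0.790

Urban:
  Sum of ASFRs = 130.4 + 335.8 + 336.7 + 183.3 + 42.5 + 5.9 + 0.3 = 1034.9
  TFR = 5 × 1034.9 / 1000 = 5.1745
Rural:
  Sum of ASFRs = 6.4 + 86.6 + 314.5 + 313.1 + 138.8 + 16.8 + 0.7 = 876.9
  TFR = 5 × 876.9 / 1000 = 4.3845
Difference = 5.1745 − 4.3845 = 0.79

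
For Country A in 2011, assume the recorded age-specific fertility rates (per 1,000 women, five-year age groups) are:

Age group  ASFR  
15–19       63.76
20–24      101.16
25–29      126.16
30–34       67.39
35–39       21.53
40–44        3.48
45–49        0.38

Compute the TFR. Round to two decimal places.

Sum of ASFRs = 63.76 + 101.16 + 126.16 + 67.39 + 21.53 + 3.48 + 0.38 = 383.86
TFR = 5 × 383.86 / 1000 = 1.9193

1.92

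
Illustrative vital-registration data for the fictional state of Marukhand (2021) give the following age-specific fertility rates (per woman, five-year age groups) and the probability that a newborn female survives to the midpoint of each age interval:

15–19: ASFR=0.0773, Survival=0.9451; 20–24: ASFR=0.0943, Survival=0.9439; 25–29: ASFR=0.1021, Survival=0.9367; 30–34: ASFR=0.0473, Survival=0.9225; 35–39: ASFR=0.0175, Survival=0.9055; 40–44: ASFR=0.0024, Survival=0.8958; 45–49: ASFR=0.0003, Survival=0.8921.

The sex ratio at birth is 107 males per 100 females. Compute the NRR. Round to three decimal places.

Proportion female at birth = 100 / (100 + 107) = 0.48309.
Weighting each age-specific rate by interval width and survival:
  15–19: 5 × 0.0773 × 0.9451 = 0.36528
  20–24: 5 × 0.0943 × 0.9439 = 0.44505
  25–29: 5 × 0.1021 × 0.9367 = 0.47819
  30–34: 5 × 0.0473 × 0.9225 = 0.21817
  35–39: 5 × 0.0175 × 0.9055 = 0.07923
  40–44: 5 × 0.0024 × 0.8958 = 0.01075
  45–49: 5 × 0.0003 × 0.8921 = 0.00134
Sum = 1.59801
NRR = 0.48309 × 1.59801 = 0.77198

0.772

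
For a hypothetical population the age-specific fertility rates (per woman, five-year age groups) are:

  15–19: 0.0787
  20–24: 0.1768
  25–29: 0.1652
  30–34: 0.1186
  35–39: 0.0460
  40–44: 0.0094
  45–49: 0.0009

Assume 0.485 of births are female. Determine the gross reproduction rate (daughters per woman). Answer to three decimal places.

Proportion female at birth = 0.485.
Sum of ASFRs = 0.0787 + 0.1768 + 0.1652 + 0.1186 + 0.0460 + 0.0094 + 0.0009 = 0.5956
TFR = 5 × 0.5956 = 2.978
GRR = 0.485 × 2.978 = 1.44433

1.444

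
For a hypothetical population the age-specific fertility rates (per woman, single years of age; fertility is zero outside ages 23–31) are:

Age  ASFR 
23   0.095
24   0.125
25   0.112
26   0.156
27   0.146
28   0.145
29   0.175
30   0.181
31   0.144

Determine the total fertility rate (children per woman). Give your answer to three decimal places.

1.279

Sum of ASFRs = 0.095 + 0.125 + 0.112 + 0.156 + 0.146 + 0.145 + 0.175 + 0.181 + 0.144 = 1.279
TFR = 1.279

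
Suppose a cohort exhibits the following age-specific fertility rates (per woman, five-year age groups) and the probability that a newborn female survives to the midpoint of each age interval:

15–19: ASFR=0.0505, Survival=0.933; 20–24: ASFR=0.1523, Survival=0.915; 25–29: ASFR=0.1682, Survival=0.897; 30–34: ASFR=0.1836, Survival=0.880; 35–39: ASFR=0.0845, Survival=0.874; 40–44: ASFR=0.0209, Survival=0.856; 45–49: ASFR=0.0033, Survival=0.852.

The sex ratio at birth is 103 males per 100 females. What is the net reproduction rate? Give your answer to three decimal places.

1.462

Proportion female at birth = 100 / (100 + 103) = 0.49261.
Survival-weighted fertility by age (5·fₓ·Sₓ):
  15–19: 5 × 0.0505 × 0.933 = 0.23558
  20–24: 5 × 0.1523 × 0.915 = 0.69677
  25–29: 5 × 0.1682 × 0.897 = 0.75438
  30–34: 5 × 0.1836 × 0.880 = 0.80784
  35–39: 5 × 0.0845 × 0.874 = 0.36927
  40–44: 5 × 0.0209 × 0.856 = 0.08945
  45–49: 5 × 0.0033 × 0.852 = 0.01406
Sum = 2.96735
NRR = 0.49261 × 2.96735 = 1.46175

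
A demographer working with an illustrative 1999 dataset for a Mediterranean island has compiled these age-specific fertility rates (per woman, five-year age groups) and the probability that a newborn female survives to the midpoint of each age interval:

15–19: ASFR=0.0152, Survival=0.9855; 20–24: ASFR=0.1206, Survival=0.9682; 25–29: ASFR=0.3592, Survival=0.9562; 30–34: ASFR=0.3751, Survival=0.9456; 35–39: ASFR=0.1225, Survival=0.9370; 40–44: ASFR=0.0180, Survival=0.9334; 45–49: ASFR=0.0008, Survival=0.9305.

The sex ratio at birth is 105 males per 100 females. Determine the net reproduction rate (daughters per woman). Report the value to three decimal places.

Proportion female at birth = 100 / (100 + 105) = 0.48780.
Each age group contributes 5 × ASFR × survival:
  15–19: 5 × 0.0152 × 0.9855 = 0.07490
  20–24: 5 × 0.1206 × 0.9682 = 0.58382
  25–29: 5 × 0.3592 × 0.9562 = 1.71734
  30–34: 5 × 0.3751 × 0.9456 = 1.77347
  35–39: 5 × 0.1225 × 0.9370 = 0.57391
  40–44: 5 × 0.0180 × 0.9334 = 0.08401
  45–49: 5 × 0.0008 × 0.9305 = 0.00372
Sum = 4.81117
NRR = 0.48780 × 4.81117 = 2.34689
NRR > 1, so each generation more than replaces itself.

2.347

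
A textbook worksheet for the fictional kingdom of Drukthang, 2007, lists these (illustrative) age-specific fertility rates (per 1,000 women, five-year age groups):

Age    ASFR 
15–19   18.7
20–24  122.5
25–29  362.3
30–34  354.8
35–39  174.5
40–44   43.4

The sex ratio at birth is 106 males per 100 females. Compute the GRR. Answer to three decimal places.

2.612

Proportion female at birth = 100 / (100 + 106) = 0.48544.
Sum of ASFRs = 18.7 + 122.5 + 362.3 + 354.8 + 174.5 + 43.4 = 1076.2
TFR = 5 × 1076.2 / 1000 = 5.381
GRR = 0.48544 × 5.381 = 2.61215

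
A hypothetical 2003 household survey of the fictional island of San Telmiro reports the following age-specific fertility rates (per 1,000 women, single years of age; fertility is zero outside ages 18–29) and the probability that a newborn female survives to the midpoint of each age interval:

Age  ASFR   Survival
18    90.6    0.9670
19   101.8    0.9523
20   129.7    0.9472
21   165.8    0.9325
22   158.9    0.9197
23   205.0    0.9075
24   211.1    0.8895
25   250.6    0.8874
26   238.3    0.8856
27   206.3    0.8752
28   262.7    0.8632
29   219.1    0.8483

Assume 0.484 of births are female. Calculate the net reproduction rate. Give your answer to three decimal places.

Proportion female at birth = 0.484.
Weighting each age-specific rate by interval width and survival:
  18: 1 × 90.6/1000 × 0.9670 = 0.08761
  19: 1 × 101.8/1000 × 0.9523 = 0.09694
  20: 1 × 129.7/1000 × 0.9472 = 0.12285
  21: 1 × 165.8/1000 × 0.9325 = 0.15461
  22: 1 × 158.9/1000 × 0.9197 = 0.14614
  23: 1 × 205.0/1000 × 0.9075 = 0.18604
  24: 1 × 211.1/1000 × 0.8895 = 0.18777
  25: 1 × 250.6/1000 × 0.8874 = 0.22238
  26: 1 × 238.3/1000 × 0.8856 = 0.21104
  27: 1 × 206.3/1000 × 0.8752 = 0.18055
  28: 1 × 262.7/1000 × 0.8632 = 0.22676
  29: 1 × 219.1/1000 × 0.8483 = 0.18586
Sum = 2.00855
NRR = 0.484 × 2.00855 = 0.97214

0.972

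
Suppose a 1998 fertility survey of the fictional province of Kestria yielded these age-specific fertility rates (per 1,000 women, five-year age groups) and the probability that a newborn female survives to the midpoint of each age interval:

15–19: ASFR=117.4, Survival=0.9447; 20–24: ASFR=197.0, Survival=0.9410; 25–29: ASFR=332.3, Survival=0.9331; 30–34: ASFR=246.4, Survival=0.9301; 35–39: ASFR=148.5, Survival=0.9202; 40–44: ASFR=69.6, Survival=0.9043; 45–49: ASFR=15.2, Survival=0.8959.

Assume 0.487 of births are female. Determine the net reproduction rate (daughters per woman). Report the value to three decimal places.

Proportion female at birth = 0.487.
Survival-weighted fertility by age (5·fₓ·Sₓ):
  15–19: 5 × 117.4/1000 × 0.9447 = 0.55454
  20–24: 5 × 197.0/1000 × 0.9410 = 0.92689
  25–29: 5 × 332.3/1000 × 0.9331 = 1.55035
  30–34: 5 × 246.4/1000 × 0.9301 = 1.14588
  35–39: 5 × 148.5/1000 × 0.9202 = 0.68325
  40–44: 5 × 69.6/1000 × 0.9043 = 0.31470
  45–49: 5 × 15.2/1000 × 0.8959 = 0.06809
Sum = 5.24370
NRR = 0.487 × 5.24370 = 2.55368

2.554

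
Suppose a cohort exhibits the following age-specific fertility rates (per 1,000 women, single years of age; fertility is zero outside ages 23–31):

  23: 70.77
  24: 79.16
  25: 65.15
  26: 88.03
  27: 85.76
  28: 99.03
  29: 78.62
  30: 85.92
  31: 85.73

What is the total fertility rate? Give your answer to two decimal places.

Sum of ASFRs = 70.77 + 79.16 + 65.15 + 88.03 + 85.76 + 99.03 + 78.62 + 85.92 + 85.73 = 738.17
TFR = 738.17 / 1000 = 0.73817

0.74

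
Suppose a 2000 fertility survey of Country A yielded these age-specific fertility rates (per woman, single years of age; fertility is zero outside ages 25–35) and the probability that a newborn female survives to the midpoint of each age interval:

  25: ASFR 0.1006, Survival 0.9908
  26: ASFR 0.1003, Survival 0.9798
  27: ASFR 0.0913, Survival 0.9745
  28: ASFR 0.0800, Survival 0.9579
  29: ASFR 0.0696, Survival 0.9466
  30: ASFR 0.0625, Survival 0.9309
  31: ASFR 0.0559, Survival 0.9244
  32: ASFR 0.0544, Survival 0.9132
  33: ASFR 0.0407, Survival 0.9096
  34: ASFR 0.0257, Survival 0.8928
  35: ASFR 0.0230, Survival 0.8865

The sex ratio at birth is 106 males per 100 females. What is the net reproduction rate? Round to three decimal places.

0.325

Proportion female at birth = 100 / (100 + 106) = 0.48544.
Per-age-group product (1 × ASFR × survival probability):
  25: 1 × 0.1006 × 0.9908 = 0.09967
  26: 1 × 0.1003 × 0.9798 = 0.09827
  27: 1 × 0.0913 × 0.9745 = 0.08897
  28: 1 × 0.0800 × 0.9579 = 0.07663
  29: 1 × 0.0696 × 0.9466 = 0.06588
  30: 1 × 0.0625 × 0.9309 = 0.05818
  31: 1 × 0.0559 × 0.9244 = 0.05167
  32: 1 × 0.0544 × 0.9132 = 0.04968
  33: 1 × 0.0407 × 0.9096 = 0.03702
  34: 1 × 0.0257 × 0.8928 = 0.02294
  35: 1 × 0.0230 × 0.8865 = 0.02039
Sum = 0.66930
NRR = 0.48544 × 0.66930 = 0.32490
NRR < 1, so the cohort does not fully replace itself.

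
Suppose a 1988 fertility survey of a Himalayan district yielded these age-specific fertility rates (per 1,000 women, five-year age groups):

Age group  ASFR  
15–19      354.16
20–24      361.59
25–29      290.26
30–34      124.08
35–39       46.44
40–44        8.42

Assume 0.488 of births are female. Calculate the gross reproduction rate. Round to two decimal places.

2.89

Proportion female at birth = 0.488.
Sum of ASFRs = 354.16 + 361.59 + 290.26 + 124.08 + 46.44 + 8.42 = 1184.95
TFR = 5 × 1184.95 / 1000 = 5.92475
GRR = 0.488 × 5.92475 = 2.89128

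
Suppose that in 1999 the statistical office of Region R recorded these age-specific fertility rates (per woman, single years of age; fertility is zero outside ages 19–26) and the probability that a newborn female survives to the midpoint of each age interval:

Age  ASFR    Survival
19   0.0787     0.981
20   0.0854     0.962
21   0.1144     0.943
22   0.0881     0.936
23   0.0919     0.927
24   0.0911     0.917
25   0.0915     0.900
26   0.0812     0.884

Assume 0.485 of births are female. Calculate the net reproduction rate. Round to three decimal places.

Proportion female at birth = 0.485.
Each age group contributes 1 × ASFR × survival:
  19: 1 × 0.0787 × 0.981 = 0.07720
  20: 1 × 0.0854 × 0.962 = 0.08215
  21: 1 × 0.1144 × 0.943 = 0.10788
  22: 1 × 0.0881 × 0.936 = 0.08246
  23: 1 × 0.0919 × 0.927 = 0.08519
  24: 1 × 0.0911 × 0.917 = 0.08354
  25: 1 × 0.0915 × 0.900 = 0.08235
  26: 1 × 0.0812 × 0.884 = 0.07178
Sum = 0.67255
NRR = 0.485 × 0.67255 = 0.32619
An NRR under 1 implies long-run decline under these rates.

0.326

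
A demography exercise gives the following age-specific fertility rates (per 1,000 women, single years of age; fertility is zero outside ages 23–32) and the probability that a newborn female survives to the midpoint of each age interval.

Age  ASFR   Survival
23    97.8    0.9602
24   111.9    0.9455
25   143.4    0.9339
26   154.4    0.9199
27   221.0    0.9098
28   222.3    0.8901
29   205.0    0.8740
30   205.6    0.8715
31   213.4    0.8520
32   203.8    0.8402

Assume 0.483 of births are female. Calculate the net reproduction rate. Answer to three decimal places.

0.766

Proportion female at birth = 0.483.
Weighting each age-specific rate by interval width and survival:
  23: 1 × 97.8/1000 × 0.9602 = 0.09391
  24: 1 × 111.9/1000 × 0.9455 = 0.10580
  25: 1 × 143.4/1000 × 0.9339 = 0.13392
  26: 1 × 154.4/1000 × 0.9199 = 0.14203
  27: 1 × 221.0/1000 × 0.9098 = 0.20107
  28: 1 × 222.3/1000 × 0.8901 = 0.19787
  29: 1 × 205.0/1000 × 0.8740 = 0.17917
  30: 1 × 205.6/1000 × 0.8715 = 0.17918
  31: 1 × 213.4/1000 × 0.8520 = 0.18182
  32: 1 × 203.8/1000 × 0.8402 = 0.17123
Sum = 1.58600
NRR = 0.483 × 1.58600 = 0.76604
NRR < 1, so the cohort does not fully replace itself.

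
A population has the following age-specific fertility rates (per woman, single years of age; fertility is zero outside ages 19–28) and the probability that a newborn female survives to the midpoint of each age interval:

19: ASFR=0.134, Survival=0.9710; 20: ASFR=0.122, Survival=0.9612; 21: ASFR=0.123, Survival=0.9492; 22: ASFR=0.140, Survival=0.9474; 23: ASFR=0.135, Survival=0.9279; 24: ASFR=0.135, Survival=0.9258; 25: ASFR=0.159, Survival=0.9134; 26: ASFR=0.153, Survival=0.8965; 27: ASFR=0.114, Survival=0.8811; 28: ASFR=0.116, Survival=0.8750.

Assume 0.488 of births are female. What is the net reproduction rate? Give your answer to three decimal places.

0.601

Proportion female at birth = 0.488.
Weighting each age-specific rate by interval width and survival:
  19: 1 × 0.134 × 0.9710 = 0.13011
  20: 1 × 0.122 × 0.9612 = 0.11727
  21: 1 × 0.123 × 0.9492 = 0.11675
  22: 1 × 0.140 × 0.9474 = 0.13264
  23: 1 × 0.135 × 0.9279 = 0.12527
  24: 1 × 0.135 × 0.9258 = 0.12498
  25: 1 × 0.159 × 0.9134 = 0.14523
  26: 1 × 0.153 × 0.8965 = 0.13716
  27: 1 × 0.114 × 0.8811 = 0.10045
  28: 1 × 0.116 × 0.8750 = 0.10150
Sum = 1.23136
NRR = 0.488 × 1.23136 = 0.60090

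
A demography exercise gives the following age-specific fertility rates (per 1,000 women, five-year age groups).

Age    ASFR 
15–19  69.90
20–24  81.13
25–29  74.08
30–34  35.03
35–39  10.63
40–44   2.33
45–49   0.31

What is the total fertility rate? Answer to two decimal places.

1.37

Sum of ASFRs = 69.90 + 81.13 + 74.08 + 35.03 + 10.63 + 2.33 + 0.31 = 273.41
TFR = 5 × 273.41 / 1000 = 1.36705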